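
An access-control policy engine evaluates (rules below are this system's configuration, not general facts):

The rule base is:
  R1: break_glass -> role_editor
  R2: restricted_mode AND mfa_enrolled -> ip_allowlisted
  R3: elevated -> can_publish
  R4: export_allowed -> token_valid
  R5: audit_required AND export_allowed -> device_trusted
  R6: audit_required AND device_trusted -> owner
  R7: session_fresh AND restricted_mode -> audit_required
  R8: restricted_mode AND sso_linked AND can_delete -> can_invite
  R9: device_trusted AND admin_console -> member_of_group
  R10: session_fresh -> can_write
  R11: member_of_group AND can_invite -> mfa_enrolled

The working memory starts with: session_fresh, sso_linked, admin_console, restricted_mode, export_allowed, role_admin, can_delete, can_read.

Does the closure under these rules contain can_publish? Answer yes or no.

Round 1 fires R4, R7, R8, R10, giving token_valid, audit_required, can_invite, can_write.
Round 2 fires R5, giving device_trusted.
Round 3 fires R6, R9, giving owner, member_of_group.
Round 4 fires R11, giving mfa_enrolled.
Round 5 fires R2, giving ip_allowlisted.
Fixed point reached. can_publish is concluded only by R3; R3 needs elevated (never derived).

no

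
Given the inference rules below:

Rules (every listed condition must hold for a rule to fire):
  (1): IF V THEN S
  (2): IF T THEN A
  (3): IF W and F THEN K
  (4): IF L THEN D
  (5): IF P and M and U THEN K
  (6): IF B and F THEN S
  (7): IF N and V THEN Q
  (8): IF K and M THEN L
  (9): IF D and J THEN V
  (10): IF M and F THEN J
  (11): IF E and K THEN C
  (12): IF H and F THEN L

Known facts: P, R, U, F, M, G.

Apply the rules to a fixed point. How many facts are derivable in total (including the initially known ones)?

12

Round 1: (5) [IF P and M and U THEN K]; (10) [IF M and F THEN J]. Adds K, J.
Round 2: (8) [IF K and M THEN L]. Adds L.
Round 3: (4) [IF L THEN D]. Adds D.
Round 4: (9) [IF D and J THEN V]. Adds V.
Round 5: (1) [IF V THEN S]. Adds S.
Closure: {D, F, G, J, K, L, M, P, R, S, U, V} — 12 facts.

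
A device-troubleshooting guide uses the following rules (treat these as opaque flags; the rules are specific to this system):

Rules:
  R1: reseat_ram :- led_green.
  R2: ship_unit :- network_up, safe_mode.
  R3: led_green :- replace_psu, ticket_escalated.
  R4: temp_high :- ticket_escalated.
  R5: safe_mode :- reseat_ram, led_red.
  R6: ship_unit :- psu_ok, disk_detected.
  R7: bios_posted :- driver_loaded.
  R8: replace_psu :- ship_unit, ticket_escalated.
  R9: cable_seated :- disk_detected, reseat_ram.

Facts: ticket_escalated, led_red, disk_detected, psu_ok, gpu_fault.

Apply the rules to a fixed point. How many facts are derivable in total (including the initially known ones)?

12

Round 1: R4 [temp_high :- ticket_escalated.]; R6 [ship_unit :- psu_ok, disk_detected.]. Adds temp_high, ship_unit.
Round 2: R8 [replace_psu :- ship_unit, ticket_escalated.]. Adds replace_psu.
Round 3: R3 [led_green :- replace_psu, ticket_escalated.]. Adds led_green.
Round 4: R1 [reseat_ram :- led_green.]. Adds reseat_ram.
Round 5: R5 [safe_mode :- reseat_ram, led_red.]; R9 [cable_seated :- disk_detected, reseat_ram.]. Adds safe_mode, cable_seated.
Closure: {cable_seated, disk_detected, gpu_fault, led_green, led_red, psu_ok, replace_psu, reseat_ram, safe_mode, ship_unit, temp_high, ticket_escalated} — 12 facts.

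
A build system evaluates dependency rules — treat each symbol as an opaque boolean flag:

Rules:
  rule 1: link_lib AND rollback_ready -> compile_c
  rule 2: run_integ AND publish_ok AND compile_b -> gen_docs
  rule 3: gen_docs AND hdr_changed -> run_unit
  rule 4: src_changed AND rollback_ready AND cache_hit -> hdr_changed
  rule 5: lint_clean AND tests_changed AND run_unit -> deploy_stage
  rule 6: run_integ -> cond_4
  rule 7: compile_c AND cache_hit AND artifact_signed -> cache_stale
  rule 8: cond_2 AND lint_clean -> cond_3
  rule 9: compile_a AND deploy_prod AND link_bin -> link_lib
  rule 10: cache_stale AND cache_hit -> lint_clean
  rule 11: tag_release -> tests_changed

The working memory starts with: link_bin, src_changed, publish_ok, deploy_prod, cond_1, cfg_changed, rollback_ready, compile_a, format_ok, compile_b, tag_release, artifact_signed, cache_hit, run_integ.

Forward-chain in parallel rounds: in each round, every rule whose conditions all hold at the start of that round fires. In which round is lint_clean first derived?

4

Round 1 fires rule 2, rule 4, rule 6, rule 9, rule 11, giving gen_docs, hdr_changed, cond_4, link_lib, tests_changed.
Round 2 fires rule 1, rule 3, giving compile_c, run_unit.
Round 3 fires rule 7, giving cache_stale.
Round 4 fires rule 10, giving lint_clean.
lint_clean first appears in round 4.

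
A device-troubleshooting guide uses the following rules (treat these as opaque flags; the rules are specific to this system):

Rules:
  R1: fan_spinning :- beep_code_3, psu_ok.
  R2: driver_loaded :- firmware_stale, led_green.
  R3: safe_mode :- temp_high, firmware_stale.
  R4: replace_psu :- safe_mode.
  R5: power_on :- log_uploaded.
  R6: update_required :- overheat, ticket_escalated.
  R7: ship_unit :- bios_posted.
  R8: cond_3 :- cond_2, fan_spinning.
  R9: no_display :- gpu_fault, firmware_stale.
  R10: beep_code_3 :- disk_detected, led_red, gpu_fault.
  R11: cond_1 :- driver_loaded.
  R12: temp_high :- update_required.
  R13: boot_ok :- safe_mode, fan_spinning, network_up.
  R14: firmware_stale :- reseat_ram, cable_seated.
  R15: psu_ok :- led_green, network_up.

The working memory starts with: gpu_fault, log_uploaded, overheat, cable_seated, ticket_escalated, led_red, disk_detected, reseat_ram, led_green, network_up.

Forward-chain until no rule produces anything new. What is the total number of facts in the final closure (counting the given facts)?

Round 1: R5 [power_on :- log_uploaded.]; R6 [update_required :- overheat, ticket_escalated.]; R10 [beep_code_3 :- disk_detected, led_red, gpu_fault.]; R14 [firmware_stale :- reseat_ram, cable_seated.]; R15 [psu_ok :- led_green, network_up.]. Adds power_on, update_required, beep_code_3, firmware_stale, psu_ok.
Round 2: R1 [fan_spinning :- beep_code_3, psu_ok.]; R2 [driver_loaded :- firmware_stale, led_green.]; R9 [no_display :- gpu_fault, firmware_stale.]; R12 [temp_high :- update_required.]. Adds fan_spinning, driver_loaded, no_display, temp_high.
Round 3: R3 [safe_mode :- temp_high, firmware_stale.]; R11 [cond_1 :- driver_loaded.]. Adds safe_mode, cond_1.
Round 4: R4 [replace_psu :- safe_mode.]; R13 [boot_ok :- safe_mode, fan_spinning, network_up.]. Adds replace_psu, boot_ok.
Closure: {beep_code_3, boot_ok, cable_seated, cond_1, disk_detected, driver_loaded, fan_spinning, firmware_stale, gpu_fault, led_green, led_red, log_uploaded, network_up, no_display, overheat, power_on, psu_ok, replace_psu, reseat_ram, safe_mode, temp_high, ticket_escalated, update_required} — 23 facts.

23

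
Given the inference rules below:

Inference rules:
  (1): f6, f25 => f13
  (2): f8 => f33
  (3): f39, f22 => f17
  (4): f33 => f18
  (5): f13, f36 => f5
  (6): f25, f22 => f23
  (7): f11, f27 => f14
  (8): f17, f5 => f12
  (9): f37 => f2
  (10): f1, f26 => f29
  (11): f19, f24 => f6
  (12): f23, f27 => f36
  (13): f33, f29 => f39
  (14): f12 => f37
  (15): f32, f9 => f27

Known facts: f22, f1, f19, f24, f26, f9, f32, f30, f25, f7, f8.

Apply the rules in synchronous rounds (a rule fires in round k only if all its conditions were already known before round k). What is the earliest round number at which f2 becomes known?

6

Round 1 — (2), (6), (10), (11), (15), derive f33, f23, f29, f6, f27.
Round 2 — (1), (4), (12), (13), derive f13, f18, f36, f39.
Round 3 — (3), (5), derive f17, f5.
Round 4 — (8), derive f12.
Round 5 — (14), derive f37.
Round 6 — (9), derive f2.
f2 first appears in round 6.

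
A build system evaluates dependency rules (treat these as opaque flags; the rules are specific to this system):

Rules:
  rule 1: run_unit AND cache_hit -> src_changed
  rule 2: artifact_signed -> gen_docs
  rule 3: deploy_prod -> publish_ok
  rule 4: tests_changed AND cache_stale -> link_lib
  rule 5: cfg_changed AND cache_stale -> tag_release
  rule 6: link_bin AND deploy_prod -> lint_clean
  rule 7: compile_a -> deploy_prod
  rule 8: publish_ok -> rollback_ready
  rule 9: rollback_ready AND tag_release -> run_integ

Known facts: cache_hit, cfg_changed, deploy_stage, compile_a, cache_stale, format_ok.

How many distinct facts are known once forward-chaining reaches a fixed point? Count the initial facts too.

Round 1: rule 5 [cfg_changed AND cache_stale -> tag_release]; rule 7 [compile_a -> deploy_prod]. New: tag_release, deploy_prod.
Round 2: rule 3 [deploy_prod -> publish_ok]. New: publish_ok.
Round 3: rule 8 [publish_ok -> rollback_ready]. New: rollback_ready.
Round 4: rule 9 [rollback_ready AND tag_release -> run_integ]. New: run_integ.
Closure: {cache_hit, cache_stale, cfg_changed, compile_a, deploy_prod, deploy_stage, format_ok, publish_ok, rollback_ready, run_integ, tag_release} — 11 facts.

11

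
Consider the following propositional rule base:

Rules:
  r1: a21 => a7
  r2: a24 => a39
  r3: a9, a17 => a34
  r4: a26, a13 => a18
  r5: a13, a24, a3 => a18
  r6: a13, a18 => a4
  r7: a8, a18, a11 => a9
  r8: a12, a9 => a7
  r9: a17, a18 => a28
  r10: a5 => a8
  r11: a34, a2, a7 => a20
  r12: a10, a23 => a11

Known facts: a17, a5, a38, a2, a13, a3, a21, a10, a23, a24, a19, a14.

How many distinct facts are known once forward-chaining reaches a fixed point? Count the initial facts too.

Round 1 fires r1, r2, r5, r10, r12, giving a7, a39, a18, a8, a11.
Round 2 fires r6, r7, r9, giving a4, a9, a28.
Round 3 fires r3, giving a34.
Round 4 fires r11, giving a20.
Closure: {a10, a11, a13, a14, a17, a18, a19, a2, a20, a21, a23, a24, a28, a3, a34, a38, a39, a4, a5, a7, a8, a9} — 22 facts.

22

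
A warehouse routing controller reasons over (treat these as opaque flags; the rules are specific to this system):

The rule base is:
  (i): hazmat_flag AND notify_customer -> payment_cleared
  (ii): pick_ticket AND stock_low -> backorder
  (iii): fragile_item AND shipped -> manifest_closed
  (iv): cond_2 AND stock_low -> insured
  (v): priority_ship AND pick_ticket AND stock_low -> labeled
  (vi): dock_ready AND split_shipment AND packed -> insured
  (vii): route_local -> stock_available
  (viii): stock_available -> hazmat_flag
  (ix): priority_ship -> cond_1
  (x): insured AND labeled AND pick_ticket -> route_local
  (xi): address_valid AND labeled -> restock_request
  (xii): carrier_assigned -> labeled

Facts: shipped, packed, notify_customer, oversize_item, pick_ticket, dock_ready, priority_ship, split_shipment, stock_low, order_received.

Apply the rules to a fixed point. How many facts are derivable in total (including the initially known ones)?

Round 1 — (ii), (v), (vi), (ix), derive backorder, labeled, insured, cond_1.
Round 2 — (x), derive route_local.
Round 3 — (vii), derive stock_available.
Round 4 — (viii), derive hazmat_flag.
Round 5 — (i), derive payment_cleared.
Closure: {backorder, cond_1, dock_ready, hazmat_flag, insured, labeled, notify_customer, order_received, oversize_item, packed, payment_cleared, pick_ticket, priority_ship, route_local, shipped, split_shipment, stock_available, stock_low} — 18 facts.

18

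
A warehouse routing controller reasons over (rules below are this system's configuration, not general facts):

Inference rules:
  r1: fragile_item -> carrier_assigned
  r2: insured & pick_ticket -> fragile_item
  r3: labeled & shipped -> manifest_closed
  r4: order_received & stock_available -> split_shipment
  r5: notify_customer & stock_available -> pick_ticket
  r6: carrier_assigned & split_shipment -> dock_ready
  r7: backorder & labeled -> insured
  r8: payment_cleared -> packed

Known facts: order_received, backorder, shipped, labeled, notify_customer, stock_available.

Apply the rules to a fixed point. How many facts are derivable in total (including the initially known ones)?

13

Round 1: r3 [labeled & shipped -> manifest_closed]; r4 [order_received & stock_available -> split_shipment]; r5 [notify_customer & stock_available -> pick_ticket]; r7 [backorder & labeled -> insured]. Adds manifest_closed, split_shipment, pick_ticket, insured.
Round 2: r2 [insured & pick_ticket -> fragile_item]. Adds fragile_item.
Round 3: r1 [fragile_item -> carrier_assigned]. Adds carrier_assigned.
Round 4: r6 [carrier_assigned & split_shipment -> dock_ready]. Adds dock_ready.
Closure: {backorder, carrier_assigned, dock_ready, fragile_item, insured, labeled, manifest_closed, notify_customer, order_received, pick_ticket, shipped, split_shipment, stock_available} — 13 facts.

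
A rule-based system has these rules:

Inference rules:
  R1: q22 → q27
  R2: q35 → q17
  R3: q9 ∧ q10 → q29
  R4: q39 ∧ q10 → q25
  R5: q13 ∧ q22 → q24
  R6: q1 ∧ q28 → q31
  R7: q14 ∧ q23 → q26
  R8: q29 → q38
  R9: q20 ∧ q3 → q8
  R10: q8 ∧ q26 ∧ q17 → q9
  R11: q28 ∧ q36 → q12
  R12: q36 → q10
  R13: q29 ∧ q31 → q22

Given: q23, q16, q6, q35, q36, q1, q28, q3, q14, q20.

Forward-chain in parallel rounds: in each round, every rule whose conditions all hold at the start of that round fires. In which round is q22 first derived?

4

Round 1 fires R2, R6, R7, R9, R11, R12, giving q17, q31, q26, q8, q12, q10.
Round 2 fires R10, giving q9.
Round 3 fires R3, giving q29.
Round 4 fires R8, R13, giving q38, q22.
q22 first appears in round 4.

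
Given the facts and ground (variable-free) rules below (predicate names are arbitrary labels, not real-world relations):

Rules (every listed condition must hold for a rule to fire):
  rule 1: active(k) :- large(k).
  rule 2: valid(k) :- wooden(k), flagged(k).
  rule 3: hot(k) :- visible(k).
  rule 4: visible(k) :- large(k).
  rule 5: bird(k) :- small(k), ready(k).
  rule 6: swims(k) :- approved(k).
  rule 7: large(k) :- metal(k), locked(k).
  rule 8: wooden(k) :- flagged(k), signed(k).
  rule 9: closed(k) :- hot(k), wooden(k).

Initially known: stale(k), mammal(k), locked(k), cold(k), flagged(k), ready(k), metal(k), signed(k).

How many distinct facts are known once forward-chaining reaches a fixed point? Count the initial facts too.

15

Round 1 fires rule 7, rule 8, giving large(k), wooden(k).
Round 2 fires rule 1, rule 2, rule 4, giving active(k), valid(k), visible(k).
Round 3 fires rule 3, giving hot(k).
Round 4 fires rule 9, giving closed(k).
Closure: {active(k), closed(k), cold(k), flagged(k), hot(k), large(k), locked(k), mammal(k), metal(k), ready(k), signed(k), stale(k), valid(k), visible(k), wooden(k)} — 15 facts.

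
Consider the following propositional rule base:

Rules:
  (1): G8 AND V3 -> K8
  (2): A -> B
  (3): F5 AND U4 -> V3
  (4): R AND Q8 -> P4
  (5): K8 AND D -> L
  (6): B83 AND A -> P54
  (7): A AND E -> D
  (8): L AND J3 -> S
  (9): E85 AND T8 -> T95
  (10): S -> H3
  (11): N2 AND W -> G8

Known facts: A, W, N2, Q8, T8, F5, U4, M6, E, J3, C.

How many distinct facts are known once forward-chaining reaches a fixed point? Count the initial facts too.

19

Round 1: (2) [A -> B]; (3) [F5 AND U4 -> V3]; (7) [A AND E -> D]; (11) [N2 AND W -> G8]. Adds B, V3, D, G8.
Round 2: (1) [G8 AND V3 -> K8]. Adds K8.
Round 3: (5) [K8 AND D -> L]. Adds L.
Round 4: (8) [L AND J3 -> S]. Adds S.
Round 5: (10) [S -> H3]. Adds H3.
Closure: {A, B, C, D, E, F5, G8, H3, J3, K8, L, M6, N2, Q8, S, T8, U4, V3, W} — 19 facts.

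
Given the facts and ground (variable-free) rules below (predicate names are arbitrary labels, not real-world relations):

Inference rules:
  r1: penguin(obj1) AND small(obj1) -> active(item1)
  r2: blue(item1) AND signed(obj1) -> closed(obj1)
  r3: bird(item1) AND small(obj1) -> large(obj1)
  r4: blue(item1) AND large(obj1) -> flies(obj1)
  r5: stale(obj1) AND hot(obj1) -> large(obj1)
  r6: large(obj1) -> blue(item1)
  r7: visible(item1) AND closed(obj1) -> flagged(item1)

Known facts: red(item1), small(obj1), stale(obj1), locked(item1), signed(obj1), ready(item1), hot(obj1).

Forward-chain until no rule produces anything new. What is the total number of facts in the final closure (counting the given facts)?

Round 1: r5 [stale(obj1) AND hot(obj1) -> large(obj1)]. Adds large(obj1).
Round 2: r6 [large(obj1) -> blue(item1)]. Adds blue(item1).
Round 3: r2 [blue(item1) AND signed(obj1) -> closed(obj1)]; r4 [blue(item1) AND large(obj1) -> flies(obj1)]. Adds closed(obj1), flies(obj1).
Closure: {blue(item1), closed(obj1), flies(obj1), hot(obj1), large(obj1), locked(item1), ready(item1), red(item1), signed(obj1), small(obj1), stale(obj1)} — 11 facts.

11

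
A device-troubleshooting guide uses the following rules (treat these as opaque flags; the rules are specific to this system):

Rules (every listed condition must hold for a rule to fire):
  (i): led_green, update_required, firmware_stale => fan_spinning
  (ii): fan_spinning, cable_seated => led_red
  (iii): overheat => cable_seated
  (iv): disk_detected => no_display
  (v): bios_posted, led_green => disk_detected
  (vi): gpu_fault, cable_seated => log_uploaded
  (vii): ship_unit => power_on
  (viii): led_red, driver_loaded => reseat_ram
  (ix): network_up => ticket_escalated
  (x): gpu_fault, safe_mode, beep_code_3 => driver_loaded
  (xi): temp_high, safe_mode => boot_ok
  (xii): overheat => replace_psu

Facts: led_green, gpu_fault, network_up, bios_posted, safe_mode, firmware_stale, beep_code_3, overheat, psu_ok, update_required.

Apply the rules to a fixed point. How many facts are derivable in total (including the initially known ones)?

20

Round 1 — (i), (iii), (v), (ix), (x), (xii), derive fan_spinning, cable_seated, disk_detected, ticket_escalated, driver_loaded, replace_psu.
Round 2 — (ii), (iv), (vi), derive led_red, no_display, log_uploaded.
Round 3 — (viii), derive reseat_ram.
Closure: {beep_code_3, bios_posted, cable_seated, disk_detected, driver_loaded, fan_spinning, firmware_stale, gpu_fault, led_green, led_red, log_uploaded, network_up, no_display, overheat, psu_ok, replace_psu, reseat_ram, safe_mode, ticket_escalated, update_required} — 20 facts.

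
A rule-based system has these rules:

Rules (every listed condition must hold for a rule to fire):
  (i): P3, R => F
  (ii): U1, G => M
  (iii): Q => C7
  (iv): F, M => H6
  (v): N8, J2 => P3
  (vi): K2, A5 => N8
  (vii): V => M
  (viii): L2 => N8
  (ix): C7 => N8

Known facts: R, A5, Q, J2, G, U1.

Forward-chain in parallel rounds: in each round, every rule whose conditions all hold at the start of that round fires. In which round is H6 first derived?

Round 1 — (ii), (iii), derive M, C7.
Round 2 — (ix), derive N8.
Round 3 — (v), derive P3.
Round 4 — (i), derive F.
Round 5 — (iv), derive H6.
H6 first appears in round 5.

5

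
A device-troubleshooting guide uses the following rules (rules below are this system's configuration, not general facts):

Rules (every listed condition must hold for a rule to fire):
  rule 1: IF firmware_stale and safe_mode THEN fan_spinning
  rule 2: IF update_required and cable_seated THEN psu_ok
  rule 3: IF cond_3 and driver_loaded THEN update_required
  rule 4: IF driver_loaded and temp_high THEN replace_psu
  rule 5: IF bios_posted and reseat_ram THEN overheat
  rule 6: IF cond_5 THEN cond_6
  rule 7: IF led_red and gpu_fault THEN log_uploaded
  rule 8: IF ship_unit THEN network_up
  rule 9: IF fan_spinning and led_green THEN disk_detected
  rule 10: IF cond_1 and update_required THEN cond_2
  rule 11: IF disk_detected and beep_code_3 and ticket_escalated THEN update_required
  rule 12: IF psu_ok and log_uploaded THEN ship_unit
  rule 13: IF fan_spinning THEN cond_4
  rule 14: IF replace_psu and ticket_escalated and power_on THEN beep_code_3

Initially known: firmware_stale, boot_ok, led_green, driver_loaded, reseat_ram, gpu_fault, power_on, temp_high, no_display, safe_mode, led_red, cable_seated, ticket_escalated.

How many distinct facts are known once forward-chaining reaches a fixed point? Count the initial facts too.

23

Round 1 fires rule 1, rule 4, rule 7, giving fan_spinning, replace_psu, log_uploaded.
Round 2 fires rule 9, rule 13, rule 14, giving disk_detected, cond_4, beep_code_3.
Round 3 fires rule 11, giving update_required.
Round 4 fires rule 2, giving psu_ok.
Round 5 fires rule 12, giving ship_unit.
Round 6 fires rule 8, giving network_up.
Closure: {beep_code_3, boot_ok, cable_seated, cond_4, disk_detected, driver_loaded, fan_spinning, firmware_stale, gpu_fault, led_green, led_red, log_uploaded, network_up, no_display, power_on, psu_ok, replace_psu, reseat_ram, safe_mode, ship_unit, temp_high, ticket_escalated, update_required} — 23 facts.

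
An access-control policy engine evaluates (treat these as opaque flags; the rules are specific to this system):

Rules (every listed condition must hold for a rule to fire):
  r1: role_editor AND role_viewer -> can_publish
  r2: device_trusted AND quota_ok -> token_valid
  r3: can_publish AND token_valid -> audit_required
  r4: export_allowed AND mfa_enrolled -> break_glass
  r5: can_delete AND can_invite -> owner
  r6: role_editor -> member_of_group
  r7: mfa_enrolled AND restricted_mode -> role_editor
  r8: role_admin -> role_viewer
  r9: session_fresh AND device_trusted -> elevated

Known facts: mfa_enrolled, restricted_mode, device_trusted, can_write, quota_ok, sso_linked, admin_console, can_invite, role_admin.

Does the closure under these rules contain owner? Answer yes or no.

no

Round 1: r2 [device_trusted AND quota_ok -> token_valid]; r7 [mfa_enrolled AND restricted_mode -> role_editor]; r8 [role_admin -> role_viewer]. Adds token_valid, role_editor, role_viewer.
Round 2: r1 [role_editor AND role_viewer -> can_publish]; r6 [role_editor -> member_of_group]. Adds can_publish, member_of_group.
Round 3: r3 [can_publish AND token_valid -> audit_required]. Adds audit_required.
Fixed point reached. owner is concluded only by r5; r5 needs can_delete (never derived).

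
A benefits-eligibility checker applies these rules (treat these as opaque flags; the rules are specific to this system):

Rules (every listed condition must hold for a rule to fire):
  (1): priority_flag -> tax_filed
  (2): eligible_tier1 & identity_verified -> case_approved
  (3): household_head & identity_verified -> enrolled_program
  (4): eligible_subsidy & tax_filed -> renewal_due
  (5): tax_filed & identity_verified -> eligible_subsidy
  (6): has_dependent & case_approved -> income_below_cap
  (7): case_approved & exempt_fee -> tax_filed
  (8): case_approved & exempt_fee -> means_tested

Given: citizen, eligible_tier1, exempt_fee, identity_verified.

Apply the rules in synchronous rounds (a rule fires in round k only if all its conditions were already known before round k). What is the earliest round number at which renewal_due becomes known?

4

Round 1 fires (2), giving case_approved.
Round 2 fires (7), (8), giving tax_filed, means_tested.
Round 3 fires (5), giving eligible_subsidy.
Round 4 fires (4), giving renewal_due.
renewal_due first appears in round 4.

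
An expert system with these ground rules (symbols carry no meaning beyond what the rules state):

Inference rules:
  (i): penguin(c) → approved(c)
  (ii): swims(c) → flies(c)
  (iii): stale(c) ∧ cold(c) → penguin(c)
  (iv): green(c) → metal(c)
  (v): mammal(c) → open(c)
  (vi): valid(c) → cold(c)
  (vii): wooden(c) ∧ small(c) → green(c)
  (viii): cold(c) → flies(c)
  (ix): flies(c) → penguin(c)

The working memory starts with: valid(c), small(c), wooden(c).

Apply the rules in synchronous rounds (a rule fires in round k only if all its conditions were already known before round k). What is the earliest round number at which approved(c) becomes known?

4

Round 1: (vi) [valid(c) → cold(c)]; (vii) [wooden(c) ∧ small(c) → green(c)]. Adds cold(c), green(c).
Round 2: (iv) [green(c) → metal(c)]; (viii) [cold(c) → flies(c)]. Adds metal(c), flies(c).
Round 3: (ix) [flies(c) → penguin(c)]. Adds penguin(c).
Round 4: (i) [penguin(c) → approved(c)]. Adds approved(c).
approved(c) first appears in round 4.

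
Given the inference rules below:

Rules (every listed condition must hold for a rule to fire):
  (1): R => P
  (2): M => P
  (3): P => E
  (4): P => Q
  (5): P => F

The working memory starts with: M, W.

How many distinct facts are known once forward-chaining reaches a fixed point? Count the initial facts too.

6

Round 1: (2) [M => P]. Adds P.
Round 2: (3) [P => E]; (4) [P => Q]; (5) [P => F]. Adds E, Q, F.
Closure: {E, F, M, P, Q, W} — 6 facts.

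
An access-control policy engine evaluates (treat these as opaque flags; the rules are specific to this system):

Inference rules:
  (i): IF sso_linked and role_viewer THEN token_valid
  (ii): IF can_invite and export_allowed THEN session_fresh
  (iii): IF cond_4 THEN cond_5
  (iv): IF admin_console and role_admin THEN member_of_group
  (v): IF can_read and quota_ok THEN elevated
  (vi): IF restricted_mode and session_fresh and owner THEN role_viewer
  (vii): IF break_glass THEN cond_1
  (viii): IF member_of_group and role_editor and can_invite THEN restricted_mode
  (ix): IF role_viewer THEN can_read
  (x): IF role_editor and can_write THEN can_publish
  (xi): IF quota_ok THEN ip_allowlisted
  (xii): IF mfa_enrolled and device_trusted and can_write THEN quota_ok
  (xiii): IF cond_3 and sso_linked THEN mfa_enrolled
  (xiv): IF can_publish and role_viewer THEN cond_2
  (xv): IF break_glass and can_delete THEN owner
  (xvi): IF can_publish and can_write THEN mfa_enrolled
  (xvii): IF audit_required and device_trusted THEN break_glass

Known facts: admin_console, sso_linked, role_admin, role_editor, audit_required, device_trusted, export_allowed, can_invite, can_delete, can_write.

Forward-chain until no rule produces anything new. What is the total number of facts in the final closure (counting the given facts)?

25

Round 1 fires (ii), (iv), (x), (xvii), giving session_fresh, member_of_group, can_publish, break_glass.
Round 2 fires (vii), (viii), (xv), (xvi), giving cond_1, restricted_mode, owner, mfa_enrolled.
Round 3 fires (vi), (xii), giving role_viewer, quota_ok.
Round 4 fires (i), (ix), (xi), (xiv), giving token_valid, can_read, ip_allowlisted, cond_2.
Round 5 fires (v), giving elevated.
Closure: {admin_console, audit_required, break_glass, can_delete, can_invite, can_publish, can_read, can_write, cond_1, cond_2, device_trusted, elevated, export_allowed, ip_allowlisted, member_of_group, mfa_enrolled, owner, quota_ok, restricted_mode, role_admin, role_editor, role_viewer, session_fresh, sso_linked, token_valid} — 25 facts.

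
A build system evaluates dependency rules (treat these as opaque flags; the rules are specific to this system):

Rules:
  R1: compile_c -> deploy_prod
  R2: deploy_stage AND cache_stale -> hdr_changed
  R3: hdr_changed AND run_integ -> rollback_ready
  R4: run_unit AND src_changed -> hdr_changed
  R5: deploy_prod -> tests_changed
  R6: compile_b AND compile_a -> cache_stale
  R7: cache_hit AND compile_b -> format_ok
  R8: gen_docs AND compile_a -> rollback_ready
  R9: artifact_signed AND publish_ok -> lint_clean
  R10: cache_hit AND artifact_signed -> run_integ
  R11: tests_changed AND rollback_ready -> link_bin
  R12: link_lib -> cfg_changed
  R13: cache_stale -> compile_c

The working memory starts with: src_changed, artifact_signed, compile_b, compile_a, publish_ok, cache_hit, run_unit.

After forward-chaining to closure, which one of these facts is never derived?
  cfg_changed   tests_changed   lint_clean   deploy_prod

cfg_changed

Round 1 fires R4, R6, R7, R9, R10, giving hdr_changed, cache_stale, format_ok, lint_clean, run_integ.
Round 2 fires R3, R13, giving rollback_ready, compile_c.
Round 3 fires R1, giving deploy_prod.
Round 4 fires R5, giving tests_changed.
Round 5 fires R11, giving link_bin.
Derived: tests_changed (round 4), deploy_prod (round 3), lint_clean (round 1). cfg_changed never appears in any round.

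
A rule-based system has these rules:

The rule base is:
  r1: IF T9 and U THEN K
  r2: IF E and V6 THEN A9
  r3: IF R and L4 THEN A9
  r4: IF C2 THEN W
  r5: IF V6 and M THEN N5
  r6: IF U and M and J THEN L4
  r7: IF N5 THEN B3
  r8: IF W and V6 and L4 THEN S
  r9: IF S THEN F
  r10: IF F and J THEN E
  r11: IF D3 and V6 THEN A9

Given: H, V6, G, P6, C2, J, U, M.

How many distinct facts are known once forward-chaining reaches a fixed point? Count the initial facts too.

Round 1 — r4, r5, r6, derive W, N5, L4.
Round 2 — r7, r8, derive B3, S.
Round 3 — r9, derive F.
Round 4 — r10, derive E.
Round 5 — r2, derive A9.
Closure: {A9, B3, C2, E, F, G, H, J, L4, M, N5, P6, S, U, V6, W} — 16 facts.

16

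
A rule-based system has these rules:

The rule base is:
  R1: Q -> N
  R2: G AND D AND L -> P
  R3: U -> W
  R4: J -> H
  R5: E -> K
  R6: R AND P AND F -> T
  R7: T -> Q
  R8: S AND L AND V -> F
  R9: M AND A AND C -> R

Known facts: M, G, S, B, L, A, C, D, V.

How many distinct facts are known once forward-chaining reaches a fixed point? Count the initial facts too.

[1] R2 [G AND D AND L -> P]; R8 [S AND L AND V -> F]; R9 [M AND A AND C -> R]. ⇒ new: P, F, R.
[2] R6 [R AND P AND F -> T]. ⇒ new: T.
[3] R7 [T -> Q]. ⇒ new: Q.
[4] R1 [Q -> N]. ⇒ new: N.
Closure: {A, B, C, D, F, G, L, M, N, P, Q, R, S, T, V} — 15 facts.

15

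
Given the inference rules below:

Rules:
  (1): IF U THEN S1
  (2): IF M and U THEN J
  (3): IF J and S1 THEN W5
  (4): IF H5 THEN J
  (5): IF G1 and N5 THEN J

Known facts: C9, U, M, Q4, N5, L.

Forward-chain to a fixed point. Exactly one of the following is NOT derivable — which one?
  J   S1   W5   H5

H5

[1] (1) [IF U THEN S1]; (2) [IF M and U THEN J]. ⇒ new: S1, J.
[2] (3) [IF J and S1 THEN W5]. ⇒ new: W5.
Derived: S1 (round 1), J (round 1), W5 (round 2). H5 never appears in any round.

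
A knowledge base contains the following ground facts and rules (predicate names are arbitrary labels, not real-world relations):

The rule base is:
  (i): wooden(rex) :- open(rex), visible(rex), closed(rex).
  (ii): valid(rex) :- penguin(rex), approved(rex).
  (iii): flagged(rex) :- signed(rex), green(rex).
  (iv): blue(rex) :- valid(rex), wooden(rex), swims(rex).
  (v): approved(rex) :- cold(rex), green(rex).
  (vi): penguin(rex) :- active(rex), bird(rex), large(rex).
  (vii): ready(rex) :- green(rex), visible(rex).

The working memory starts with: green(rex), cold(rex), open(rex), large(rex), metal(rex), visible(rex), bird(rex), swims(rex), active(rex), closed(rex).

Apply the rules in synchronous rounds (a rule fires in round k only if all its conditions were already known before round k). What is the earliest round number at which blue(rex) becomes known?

Round 1: (i) [wooden(rex) :- open(rex), visible(rex), closed(rex).]; (v) [approved(rex) :- cold(rex), green(rex).]; (vi) [penguin(rex) :- active(rex), bird(rex), large(rex).]; (vii) [ready(rex) :- green(rex), visible(rex).]. Adds wooden(rex), approved(rex), penguin(rex), ready(rex).
Round 2: (ii) [valid(rex) :- penguin(rex), approved(rex).]. Adds valid(rex).
Round 3: (iv) [blue(rex) :- valid(rex), wooden(rex), swims(rex).]. Adds blue(rex).
blue(rex) first appears in round 3.

3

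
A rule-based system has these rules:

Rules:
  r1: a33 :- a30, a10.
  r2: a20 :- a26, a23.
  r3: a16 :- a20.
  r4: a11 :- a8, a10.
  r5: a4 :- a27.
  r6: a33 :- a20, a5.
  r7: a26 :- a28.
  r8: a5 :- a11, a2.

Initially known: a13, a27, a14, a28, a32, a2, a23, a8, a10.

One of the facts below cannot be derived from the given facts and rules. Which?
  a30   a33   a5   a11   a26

Round 1 — r4, r5, r7, derive a11, a4, a26.
Round 2 — r2, r8, derive a20, a5.
Round 3 — r3, r6, derive a16, a33.
Derived: a5 (round 2), a33 (round 3), a26 (round 1), a11 (round 1). a30 never appears in any round.

a30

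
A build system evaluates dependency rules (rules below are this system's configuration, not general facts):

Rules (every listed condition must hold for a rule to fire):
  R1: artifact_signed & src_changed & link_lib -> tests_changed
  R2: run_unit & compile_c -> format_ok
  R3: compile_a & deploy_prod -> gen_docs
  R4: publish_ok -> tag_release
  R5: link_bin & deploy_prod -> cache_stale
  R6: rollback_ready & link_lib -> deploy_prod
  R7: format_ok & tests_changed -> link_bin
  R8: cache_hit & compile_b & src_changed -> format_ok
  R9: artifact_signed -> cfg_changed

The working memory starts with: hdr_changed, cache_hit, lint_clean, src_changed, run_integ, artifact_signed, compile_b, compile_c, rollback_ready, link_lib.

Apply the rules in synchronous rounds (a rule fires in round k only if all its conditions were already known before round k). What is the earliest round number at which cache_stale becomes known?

Round 1: R1 [artifact_signed & src_changed & link_lib -> tests_changed]; R6 [rollback_ready & link_lib -> deploy_prod]; R8 [cache_hit & compile_b & src_changed -> format_ok]; R9 [artifact_signed -> cfg_changed]. Adds tests_changed, deploy_prod, format_ok, cfg_changed.
Round 2: R7 [format_ok & tests_changed -> link_bin]. Adds link_bin.
Round 3: R5 [link_bin & deploy_prod -> cache_stale]. Adds cache_stale.
cache_stale first appears in round 3.

3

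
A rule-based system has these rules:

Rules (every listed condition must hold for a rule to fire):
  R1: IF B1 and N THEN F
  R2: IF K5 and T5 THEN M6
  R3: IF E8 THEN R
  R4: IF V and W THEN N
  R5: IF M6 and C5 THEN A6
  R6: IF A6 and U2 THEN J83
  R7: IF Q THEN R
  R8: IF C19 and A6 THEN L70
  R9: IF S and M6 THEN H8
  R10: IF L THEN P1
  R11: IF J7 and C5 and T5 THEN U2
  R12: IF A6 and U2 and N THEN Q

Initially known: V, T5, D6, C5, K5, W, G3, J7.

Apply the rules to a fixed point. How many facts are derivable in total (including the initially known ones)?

15

Round 1 — R2, R4, R11, derive M6, N, U2.
Round 2 — R5, derive A6.
Round 3 — R6, R12, derive J83, Q.
Round 4 — R7, derive R.
Closure: {A6, C5, D6, G3, J7, J83, K5, M6, N, Q, R, T5, U2, V, W} — 15 facts.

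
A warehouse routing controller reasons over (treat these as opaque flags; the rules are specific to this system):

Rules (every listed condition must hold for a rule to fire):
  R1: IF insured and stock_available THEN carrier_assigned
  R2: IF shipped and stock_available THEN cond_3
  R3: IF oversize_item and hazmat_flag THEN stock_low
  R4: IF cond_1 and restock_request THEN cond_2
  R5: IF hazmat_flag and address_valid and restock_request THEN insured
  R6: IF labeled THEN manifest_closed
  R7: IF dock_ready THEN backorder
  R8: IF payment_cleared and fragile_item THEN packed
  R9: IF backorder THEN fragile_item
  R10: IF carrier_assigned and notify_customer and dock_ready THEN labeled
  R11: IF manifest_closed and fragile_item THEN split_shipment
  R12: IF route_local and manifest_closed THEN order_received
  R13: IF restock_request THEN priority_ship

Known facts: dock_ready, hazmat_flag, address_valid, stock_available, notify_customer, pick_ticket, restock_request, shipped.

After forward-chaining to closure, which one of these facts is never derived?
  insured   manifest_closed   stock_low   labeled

Round 1: R2 [IF shipped and stock_available THEN cond_3]; R5 [IF hazmat_flag and address_valid and restock_request THEN insured]; R7 [IF dock_ready THEN backorder]; R13 [IF restock_request THEN priority_ship]. New: cond_3, insured, backorder, priority_ship.
Round 2: R1 [IF insured and stock_available THEN carrier_assigned]; R9 [IF backorder THEN fragile_item]. New: carrier_assigned, fragile_item.
Round 3: R10 [IF carrier_assigned and notify_customer and dock_ready THEN labeled]. New: labeled.
Round 4: R6 [IF labeled THEN manifest_closed]. New: manifest_closed.
Round 5: R11 [IF manifest_closed and fragile_item THEN split_shipment]. New: split_shipment.
Derived: insured (round 1), labeled (round 3), manifest_closed (round 4). stock_low never appears in any round.

stock_low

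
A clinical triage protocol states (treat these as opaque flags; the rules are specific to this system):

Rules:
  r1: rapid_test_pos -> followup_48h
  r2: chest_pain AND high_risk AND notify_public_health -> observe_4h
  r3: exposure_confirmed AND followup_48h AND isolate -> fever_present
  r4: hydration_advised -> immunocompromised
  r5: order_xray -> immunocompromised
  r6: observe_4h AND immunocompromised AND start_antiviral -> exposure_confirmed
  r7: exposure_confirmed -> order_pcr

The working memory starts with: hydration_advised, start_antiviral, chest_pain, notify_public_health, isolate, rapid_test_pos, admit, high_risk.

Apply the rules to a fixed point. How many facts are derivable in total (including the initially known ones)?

14

[1] r1 [rapid_test_pos -> followup_48h]; r2 [chest_pain AND high_risk AND notify_public_health -> observe_4h]; r4 [hydration_advised -> immunocompromised]. ⇒ new: followup_48h, observe_4h, immunocompromised.
[2] r6 [observe_4h AND immunocompromised AND start_antiviral -> exposure_confirmed]. ⇒ new: exposure_confirmed.
[3] r3 [exposure_confirmed AND followup_48h AND isolate -> fever_present]; r7 [exposure_confirmed -> order_pcr]. ⇒ new: fever_present, order_pcr.
Closure: {admit, chest_pain, exposure_confirmed, fever_present, followup_48h, high_risk, hydration_advised, immunocompromised, isolate, notify_public_health, observe_4h, order_pcr, rapid_test_pos, start_antiviral} — 14 facts.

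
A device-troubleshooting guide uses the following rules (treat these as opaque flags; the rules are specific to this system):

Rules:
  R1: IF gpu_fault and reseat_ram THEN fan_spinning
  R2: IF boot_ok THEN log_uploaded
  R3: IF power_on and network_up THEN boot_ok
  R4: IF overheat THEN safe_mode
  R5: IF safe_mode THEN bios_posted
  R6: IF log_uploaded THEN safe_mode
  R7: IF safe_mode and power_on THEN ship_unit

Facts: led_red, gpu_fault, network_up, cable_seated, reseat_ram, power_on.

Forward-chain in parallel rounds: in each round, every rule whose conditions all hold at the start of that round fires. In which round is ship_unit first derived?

4

Round 1: R1 [IF gpu_fault and reseat_ram THEN fan_spinning]; R3 [IF power_on and network_up THEN boot_ok]. Adds fan_spinning, boot_ok.
Round 2: R2 [IF boot_ok THEN log_uploaded]. Adds log_uploaded.
Round 3: R6 [IF log_uploaded THEN safe_mode]. Adds safe_mode.
Round 4: R5 [IF safe_mode THEN bios_posted]; R7 [IF safe_mode and power_on THEN ship_unit]. Adds bios_posted, ship_unit.
ship_unit first appears in round 4.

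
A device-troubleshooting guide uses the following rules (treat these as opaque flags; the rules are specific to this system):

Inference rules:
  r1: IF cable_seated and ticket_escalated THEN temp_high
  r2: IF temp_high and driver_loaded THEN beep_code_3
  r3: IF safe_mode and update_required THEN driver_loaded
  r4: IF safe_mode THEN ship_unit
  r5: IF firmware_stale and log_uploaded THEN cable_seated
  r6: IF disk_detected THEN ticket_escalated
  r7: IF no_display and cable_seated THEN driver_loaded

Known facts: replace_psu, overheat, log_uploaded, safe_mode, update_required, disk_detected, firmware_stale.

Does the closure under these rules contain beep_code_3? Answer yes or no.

yes

Round 1 fires r3, r4, r5, r6, giving driver_loaded, ship_unit, cable_seated, ticket_escalated.
Round 2 fires r1, giving temp_high.
Round 3 fires r2, giving beep_code_3.
beep_code_3 appears in round 3, so it is derivable.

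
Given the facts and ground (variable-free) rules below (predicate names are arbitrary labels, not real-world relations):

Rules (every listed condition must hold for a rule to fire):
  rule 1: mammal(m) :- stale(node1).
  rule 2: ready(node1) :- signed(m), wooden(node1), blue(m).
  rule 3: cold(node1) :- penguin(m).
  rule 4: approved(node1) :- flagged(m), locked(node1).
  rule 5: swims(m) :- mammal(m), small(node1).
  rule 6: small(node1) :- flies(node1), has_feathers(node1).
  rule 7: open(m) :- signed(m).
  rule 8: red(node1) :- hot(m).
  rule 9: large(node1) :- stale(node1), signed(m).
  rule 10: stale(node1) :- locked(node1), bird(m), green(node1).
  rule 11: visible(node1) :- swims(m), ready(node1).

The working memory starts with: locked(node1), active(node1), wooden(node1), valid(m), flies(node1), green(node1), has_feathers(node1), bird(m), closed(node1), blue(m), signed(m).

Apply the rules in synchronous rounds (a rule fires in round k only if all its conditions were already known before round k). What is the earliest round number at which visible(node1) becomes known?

[1] rule 2 [ready(node1) :- signed(m), wooden(node1), blue(m).]; rule 6 [small(node1) :- flies(node1), has_feathers(node1).]; rule 7 [open(m) :- signed(m).]; rule 10 [stale(node1) :- locked(node1), bird(m), green(node1).]. ⇒ new: ready(node1), small(node1), open(m), stale(node1).
[2] rule 1 [mammal(m) :- stale(node1).]; rule 9 [large(node1) :- stale(node1), signed(m).]. ⇒ new: mammal(m), large(node1).
[3] rule 5 [swims(m) :- mammal(m), small(node1).]. ⇒ new: swims(m).
[4] rule 11 [visible(node1) :- swims(m), ready(node1).]. ⇒ new: visible(node1).
visible(node1) first appears in round 4.

4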